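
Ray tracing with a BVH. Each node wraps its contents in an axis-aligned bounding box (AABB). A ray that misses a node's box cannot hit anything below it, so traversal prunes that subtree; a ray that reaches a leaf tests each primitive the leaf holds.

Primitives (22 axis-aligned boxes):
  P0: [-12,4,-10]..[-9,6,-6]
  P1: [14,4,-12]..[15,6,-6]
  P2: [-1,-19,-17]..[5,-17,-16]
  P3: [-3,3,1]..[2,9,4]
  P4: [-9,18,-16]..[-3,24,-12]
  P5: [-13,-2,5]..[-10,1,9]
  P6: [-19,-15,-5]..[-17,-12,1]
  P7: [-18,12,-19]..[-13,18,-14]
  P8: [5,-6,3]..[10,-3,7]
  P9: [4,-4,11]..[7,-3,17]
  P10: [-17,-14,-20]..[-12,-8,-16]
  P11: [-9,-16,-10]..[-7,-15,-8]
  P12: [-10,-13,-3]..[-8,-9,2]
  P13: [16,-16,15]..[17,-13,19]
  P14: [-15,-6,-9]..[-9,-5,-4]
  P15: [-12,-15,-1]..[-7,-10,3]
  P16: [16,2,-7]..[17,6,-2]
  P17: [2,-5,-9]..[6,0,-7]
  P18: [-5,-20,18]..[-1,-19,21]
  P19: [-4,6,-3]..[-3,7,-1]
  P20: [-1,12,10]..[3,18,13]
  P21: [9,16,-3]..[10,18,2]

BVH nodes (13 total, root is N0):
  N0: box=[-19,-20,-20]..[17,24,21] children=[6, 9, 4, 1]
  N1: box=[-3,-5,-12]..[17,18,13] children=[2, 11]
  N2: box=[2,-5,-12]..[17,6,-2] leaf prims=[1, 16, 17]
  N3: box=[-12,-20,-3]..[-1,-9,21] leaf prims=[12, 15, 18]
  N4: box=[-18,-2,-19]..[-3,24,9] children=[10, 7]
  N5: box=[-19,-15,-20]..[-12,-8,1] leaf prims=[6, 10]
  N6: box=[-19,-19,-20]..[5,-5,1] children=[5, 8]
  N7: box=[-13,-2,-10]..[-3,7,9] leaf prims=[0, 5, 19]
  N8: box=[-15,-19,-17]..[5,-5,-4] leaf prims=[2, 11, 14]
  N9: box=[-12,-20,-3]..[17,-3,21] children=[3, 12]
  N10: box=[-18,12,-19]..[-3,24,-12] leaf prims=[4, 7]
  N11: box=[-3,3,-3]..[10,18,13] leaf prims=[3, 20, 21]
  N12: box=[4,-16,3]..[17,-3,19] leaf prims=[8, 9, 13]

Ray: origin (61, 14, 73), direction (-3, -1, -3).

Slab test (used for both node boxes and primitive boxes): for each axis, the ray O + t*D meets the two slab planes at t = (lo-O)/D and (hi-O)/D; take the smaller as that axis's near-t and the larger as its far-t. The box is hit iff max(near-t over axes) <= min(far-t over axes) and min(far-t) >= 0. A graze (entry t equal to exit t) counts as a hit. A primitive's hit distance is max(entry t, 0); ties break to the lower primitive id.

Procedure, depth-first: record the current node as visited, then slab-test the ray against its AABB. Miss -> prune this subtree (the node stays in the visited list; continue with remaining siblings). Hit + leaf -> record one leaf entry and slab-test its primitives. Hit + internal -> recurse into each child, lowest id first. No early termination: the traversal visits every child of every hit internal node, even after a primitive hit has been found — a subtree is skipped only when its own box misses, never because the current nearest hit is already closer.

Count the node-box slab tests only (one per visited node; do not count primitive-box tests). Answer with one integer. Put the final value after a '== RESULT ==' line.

Traverse from the root:
N0 x:[44/3,80/3] y:[-10,34] z:[52/3,31] -> hit [52/3,80/3], descend [1, 4, 6, 9]
  N1 x:[44/3,64/3] y:[-4,19] z:[20,85/3] -> miss, prune
  N4 x:[64/3,79/3] y:[-10,16] z:[64/3,92/3] -> miss, prune
  N6 x:[56/3,80/3] y:[19,33] z:[24,31] -> hit [24,80/3], descend [5, 8]
    N5 x:[73/3,80/3] y:[22,29] z:[24,31] -> hit [73/3,80/3] leaf, test {P6@t=26, P10(miss)}
    N8 x:[56/3,76/3] y:[19,33] z:[77/3,30] -> miss, prune
  N9 x:[44/3,73/3] y:[17,34] z:[52/3,76/3] -> hit [52/3,73/3], descend [3, 12]
    N3 x:[62/3,73/3] y:[23,34] z:[52/3,76/3] -> hit [23,73/3] leaf, test {P12@t=71/3, P15@t=24, P18(miss)}
    N12 x:[44/3,19] y:[17,30] z:[18,70/3] -> hit [18,19] leaf, test {P8(miss), P9(miss), P13(miss)}

9 AABB tests over nodes [0, 1, 4, 6, 5, 8, 9, 3, 12]; 3 leaves entered; closest P12.

== RESULT ==
9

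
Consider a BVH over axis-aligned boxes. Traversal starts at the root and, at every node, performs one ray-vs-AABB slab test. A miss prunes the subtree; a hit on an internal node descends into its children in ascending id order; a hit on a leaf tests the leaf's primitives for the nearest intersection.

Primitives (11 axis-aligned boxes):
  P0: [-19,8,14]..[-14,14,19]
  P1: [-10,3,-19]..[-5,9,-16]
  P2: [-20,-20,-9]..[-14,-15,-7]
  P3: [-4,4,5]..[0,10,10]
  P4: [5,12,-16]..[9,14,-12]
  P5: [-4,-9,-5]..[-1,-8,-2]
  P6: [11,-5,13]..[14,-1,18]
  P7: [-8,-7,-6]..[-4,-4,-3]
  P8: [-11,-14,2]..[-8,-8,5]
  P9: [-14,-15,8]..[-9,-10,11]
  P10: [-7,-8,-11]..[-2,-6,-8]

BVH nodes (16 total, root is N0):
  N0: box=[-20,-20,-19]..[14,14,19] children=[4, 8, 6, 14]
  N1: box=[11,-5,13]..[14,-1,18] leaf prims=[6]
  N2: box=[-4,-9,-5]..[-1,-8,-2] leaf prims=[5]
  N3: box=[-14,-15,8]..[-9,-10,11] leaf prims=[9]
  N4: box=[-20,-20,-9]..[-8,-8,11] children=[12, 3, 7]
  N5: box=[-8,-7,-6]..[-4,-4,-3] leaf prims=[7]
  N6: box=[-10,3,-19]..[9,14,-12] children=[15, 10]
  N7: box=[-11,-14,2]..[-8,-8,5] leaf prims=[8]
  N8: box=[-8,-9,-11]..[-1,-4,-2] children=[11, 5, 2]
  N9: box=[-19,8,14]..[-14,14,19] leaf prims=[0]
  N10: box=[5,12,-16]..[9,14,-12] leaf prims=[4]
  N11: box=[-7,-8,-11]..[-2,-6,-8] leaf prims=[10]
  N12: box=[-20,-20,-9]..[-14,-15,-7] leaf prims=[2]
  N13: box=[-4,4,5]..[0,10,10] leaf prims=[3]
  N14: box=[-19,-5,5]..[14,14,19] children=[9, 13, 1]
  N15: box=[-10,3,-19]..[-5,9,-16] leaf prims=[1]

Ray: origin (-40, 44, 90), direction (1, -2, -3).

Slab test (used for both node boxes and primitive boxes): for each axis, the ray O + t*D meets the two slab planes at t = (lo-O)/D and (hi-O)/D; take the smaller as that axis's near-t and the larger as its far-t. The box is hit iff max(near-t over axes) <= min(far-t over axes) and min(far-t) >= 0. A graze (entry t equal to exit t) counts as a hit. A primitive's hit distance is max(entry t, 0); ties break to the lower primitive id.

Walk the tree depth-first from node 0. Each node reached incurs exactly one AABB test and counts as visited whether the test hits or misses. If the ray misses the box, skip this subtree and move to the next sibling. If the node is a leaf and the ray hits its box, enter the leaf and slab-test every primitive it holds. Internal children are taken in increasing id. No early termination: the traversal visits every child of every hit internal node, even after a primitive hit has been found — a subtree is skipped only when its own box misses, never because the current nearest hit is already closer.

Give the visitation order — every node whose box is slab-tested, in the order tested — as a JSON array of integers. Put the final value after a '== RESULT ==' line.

Trace the traversal:
N0 x:[20,54] y:[15,32] z:[71/3,109/3] -> hit [71/3,32], descend [4, 6, 8, 14]
  N4 x:[20,32] y:[26,32] z:[79/3,33] -> hit [79/3,32], descend [3, 7, 12]
    N3 x:[26,31] y:[27,59/2] z:[79/3,82/3] -> hit [27,82/3] leaf, test {P9@t=27}
    N7 x:[29,32] y:[26,29] z:[85/3,88/3] -> hit [29,29] leaf, test {P8@t=29}
    N12 x:[20,26] y:[59/2,32] z:[97/3,33] -> miss, prune
  N6 x:[30,49] y:[15,41/2] z:[34,109/3] -> miss, prune
  N8 x:[32,39] y:[24,53/2] z:[92/3,101/3] -> miss, prune
  N14 x:[21,54] y:[15,49/2] z:[71/3,85/3] -> hit [71/3,49/2], descend [1, 9, 13]
    N1 x:[51,54] y:[45/2,49/2] z:[24,77/3] -> miss, prune
    N9 x:[21,26] y:[15,18] z:[71/3,76/3] -> miss, prune
    N13 x:[36,40] y:[17,20] z:[80/3,85/3] -> miss, prune

Visited [0, 4, 3, 7, 12, 6, 8, 14, 1, 9, 13]. Tests: 11 box, 2 leaf. Nearest: P9.

== RESULT ==
[0, 4, 3, 7, 12, 6, 8, 14, 1, 9, 13]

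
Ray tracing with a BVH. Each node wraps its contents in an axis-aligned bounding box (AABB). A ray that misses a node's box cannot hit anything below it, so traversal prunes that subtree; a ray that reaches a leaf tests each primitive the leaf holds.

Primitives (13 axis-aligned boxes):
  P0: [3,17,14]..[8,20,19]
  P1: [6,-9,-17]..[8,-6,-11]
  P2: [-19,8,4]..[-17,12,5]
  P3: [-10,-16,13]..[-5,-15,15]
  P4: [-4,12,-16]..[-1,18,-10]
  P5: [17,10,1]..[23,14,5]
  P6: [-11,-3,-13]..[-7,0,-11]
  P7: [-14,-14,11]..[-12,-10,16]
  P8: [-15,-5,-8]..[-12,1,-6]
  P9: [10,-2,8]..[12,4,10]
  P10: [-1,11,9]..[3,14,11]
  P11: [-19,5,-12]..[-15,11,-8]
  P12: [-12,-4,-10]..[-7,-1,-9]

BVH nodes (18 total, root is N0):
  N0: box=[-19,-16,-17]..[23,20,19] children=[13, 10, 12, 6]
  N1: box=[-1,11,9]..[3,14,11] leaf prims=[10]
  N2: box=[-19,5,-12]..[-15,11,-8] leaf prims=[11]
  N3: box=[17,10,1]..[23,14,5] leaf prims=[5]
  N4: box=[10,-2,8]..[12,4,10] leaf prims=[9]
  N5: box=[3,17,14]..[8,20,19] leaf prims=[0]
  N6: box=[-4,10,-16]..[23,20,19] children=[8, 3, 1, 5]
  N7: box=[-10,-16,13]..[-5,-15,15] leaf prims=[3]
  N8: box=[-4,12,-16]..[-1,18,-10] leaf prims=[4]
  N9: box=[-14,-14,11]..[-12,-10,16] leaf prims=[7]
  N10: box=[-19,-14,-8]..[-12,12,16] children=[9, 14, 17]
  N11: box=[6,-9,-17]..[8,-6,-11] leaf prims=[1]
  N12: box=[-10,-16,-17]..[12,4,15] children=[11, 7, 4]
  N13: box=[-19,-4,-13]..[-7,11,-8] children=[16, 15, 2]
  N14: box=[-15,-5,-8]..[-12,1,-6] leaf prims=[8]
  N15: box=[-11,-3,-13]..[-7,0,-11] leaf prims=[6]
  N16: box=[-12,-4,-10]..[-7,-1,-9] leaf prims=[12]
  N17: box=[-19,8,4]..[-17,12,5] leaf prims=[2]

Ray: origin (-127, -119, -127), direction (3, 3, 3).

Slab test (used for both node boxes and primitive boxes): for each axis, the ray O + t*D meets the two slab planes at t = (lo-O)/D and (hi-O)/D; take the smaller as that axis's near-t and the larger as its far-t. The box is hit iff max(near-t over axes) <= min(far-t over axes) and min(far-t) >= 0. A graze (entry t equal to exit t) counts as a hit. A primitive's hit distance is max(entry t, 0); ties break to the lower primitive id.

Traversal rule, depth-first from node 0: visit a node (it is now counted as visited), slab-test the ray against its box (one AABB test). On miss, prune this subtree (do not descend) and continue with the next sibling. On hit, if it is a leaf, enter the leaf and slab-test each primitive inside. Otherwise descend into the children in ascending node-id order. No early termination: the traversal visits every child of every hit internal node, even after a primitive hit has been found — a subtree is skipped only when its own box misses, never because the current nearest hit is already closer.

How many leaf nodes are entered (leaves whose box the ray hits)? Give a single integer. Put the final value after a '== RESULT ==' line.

Trace the traversal:
N0 x:[36,50] y:[103/3,139/3] z:[110/3,146/3] -> hit [110/3,139/3], descend [6, 10, 12, 13]
  N6 x:[41,50] y:[43,139/3] z:[37,146/3] -> hit [43,139/3], descend [1, 3, 5, 8]
    N1 x:[42,130/3] y:[130/3,133/3] z:[136/3,46] -> miss, prune
    N3 x:[48,50] y:[43,133/3] z:[128/3,44] -> miss, prune
    N5 x:[130/3,45] y:[136/3,139/3] z:[47,146/3] -> miss, prune
    N8 x:[41,42] y:[131/3,137/3] z:[37,39] -> miss, prune
  N10 x:[36,115/3] y:[35,131/3] z:[119/3,143/3] -> miss, prune
  N12 x:[39,139/3] y:[103/3,41] z:[110/3,142/3] -> hit [39,41], descend [4, 7, 11]
    N4 x:[137/3,139/3] y:[39,41] z:[45,137/3] -> miss, prune
    N7 x:[39,122/3] y:[103/3,104/3] z:[140/3,142/3] -> miss, prune
    N11 x:[133/3,45] y:[110/3,113/3] z:[110/3,116/3] -> miss, prune
  N13 x:[36,40] y:[115/3,130/3] z:[38,119/3] -> hit [115/3,119/3], descend [2, 15, 16]
    N2 x:[36,112/3] y:[124/3,130/3] z:[115/3,119/3] -> miss, prune
    N15 x:[116/3,40] y:[116/3,119/3] z:[38,116/3] -> hit [116/3,116/3] leaf, test {P6@t=116/3}
    N16 x:[115/3,40] y:[115/3,118/3] z:[39,118/3] -> hit [39,118/3] leaf, test {P12@t=39}

Visited [0, 6, 1, 3, 5, 8, 10, 12, 4, 7, 11, 13, 2, 15, 16]. Tests: 15 box, 2 leaf. Nearest: P6.

== RESULT ==
2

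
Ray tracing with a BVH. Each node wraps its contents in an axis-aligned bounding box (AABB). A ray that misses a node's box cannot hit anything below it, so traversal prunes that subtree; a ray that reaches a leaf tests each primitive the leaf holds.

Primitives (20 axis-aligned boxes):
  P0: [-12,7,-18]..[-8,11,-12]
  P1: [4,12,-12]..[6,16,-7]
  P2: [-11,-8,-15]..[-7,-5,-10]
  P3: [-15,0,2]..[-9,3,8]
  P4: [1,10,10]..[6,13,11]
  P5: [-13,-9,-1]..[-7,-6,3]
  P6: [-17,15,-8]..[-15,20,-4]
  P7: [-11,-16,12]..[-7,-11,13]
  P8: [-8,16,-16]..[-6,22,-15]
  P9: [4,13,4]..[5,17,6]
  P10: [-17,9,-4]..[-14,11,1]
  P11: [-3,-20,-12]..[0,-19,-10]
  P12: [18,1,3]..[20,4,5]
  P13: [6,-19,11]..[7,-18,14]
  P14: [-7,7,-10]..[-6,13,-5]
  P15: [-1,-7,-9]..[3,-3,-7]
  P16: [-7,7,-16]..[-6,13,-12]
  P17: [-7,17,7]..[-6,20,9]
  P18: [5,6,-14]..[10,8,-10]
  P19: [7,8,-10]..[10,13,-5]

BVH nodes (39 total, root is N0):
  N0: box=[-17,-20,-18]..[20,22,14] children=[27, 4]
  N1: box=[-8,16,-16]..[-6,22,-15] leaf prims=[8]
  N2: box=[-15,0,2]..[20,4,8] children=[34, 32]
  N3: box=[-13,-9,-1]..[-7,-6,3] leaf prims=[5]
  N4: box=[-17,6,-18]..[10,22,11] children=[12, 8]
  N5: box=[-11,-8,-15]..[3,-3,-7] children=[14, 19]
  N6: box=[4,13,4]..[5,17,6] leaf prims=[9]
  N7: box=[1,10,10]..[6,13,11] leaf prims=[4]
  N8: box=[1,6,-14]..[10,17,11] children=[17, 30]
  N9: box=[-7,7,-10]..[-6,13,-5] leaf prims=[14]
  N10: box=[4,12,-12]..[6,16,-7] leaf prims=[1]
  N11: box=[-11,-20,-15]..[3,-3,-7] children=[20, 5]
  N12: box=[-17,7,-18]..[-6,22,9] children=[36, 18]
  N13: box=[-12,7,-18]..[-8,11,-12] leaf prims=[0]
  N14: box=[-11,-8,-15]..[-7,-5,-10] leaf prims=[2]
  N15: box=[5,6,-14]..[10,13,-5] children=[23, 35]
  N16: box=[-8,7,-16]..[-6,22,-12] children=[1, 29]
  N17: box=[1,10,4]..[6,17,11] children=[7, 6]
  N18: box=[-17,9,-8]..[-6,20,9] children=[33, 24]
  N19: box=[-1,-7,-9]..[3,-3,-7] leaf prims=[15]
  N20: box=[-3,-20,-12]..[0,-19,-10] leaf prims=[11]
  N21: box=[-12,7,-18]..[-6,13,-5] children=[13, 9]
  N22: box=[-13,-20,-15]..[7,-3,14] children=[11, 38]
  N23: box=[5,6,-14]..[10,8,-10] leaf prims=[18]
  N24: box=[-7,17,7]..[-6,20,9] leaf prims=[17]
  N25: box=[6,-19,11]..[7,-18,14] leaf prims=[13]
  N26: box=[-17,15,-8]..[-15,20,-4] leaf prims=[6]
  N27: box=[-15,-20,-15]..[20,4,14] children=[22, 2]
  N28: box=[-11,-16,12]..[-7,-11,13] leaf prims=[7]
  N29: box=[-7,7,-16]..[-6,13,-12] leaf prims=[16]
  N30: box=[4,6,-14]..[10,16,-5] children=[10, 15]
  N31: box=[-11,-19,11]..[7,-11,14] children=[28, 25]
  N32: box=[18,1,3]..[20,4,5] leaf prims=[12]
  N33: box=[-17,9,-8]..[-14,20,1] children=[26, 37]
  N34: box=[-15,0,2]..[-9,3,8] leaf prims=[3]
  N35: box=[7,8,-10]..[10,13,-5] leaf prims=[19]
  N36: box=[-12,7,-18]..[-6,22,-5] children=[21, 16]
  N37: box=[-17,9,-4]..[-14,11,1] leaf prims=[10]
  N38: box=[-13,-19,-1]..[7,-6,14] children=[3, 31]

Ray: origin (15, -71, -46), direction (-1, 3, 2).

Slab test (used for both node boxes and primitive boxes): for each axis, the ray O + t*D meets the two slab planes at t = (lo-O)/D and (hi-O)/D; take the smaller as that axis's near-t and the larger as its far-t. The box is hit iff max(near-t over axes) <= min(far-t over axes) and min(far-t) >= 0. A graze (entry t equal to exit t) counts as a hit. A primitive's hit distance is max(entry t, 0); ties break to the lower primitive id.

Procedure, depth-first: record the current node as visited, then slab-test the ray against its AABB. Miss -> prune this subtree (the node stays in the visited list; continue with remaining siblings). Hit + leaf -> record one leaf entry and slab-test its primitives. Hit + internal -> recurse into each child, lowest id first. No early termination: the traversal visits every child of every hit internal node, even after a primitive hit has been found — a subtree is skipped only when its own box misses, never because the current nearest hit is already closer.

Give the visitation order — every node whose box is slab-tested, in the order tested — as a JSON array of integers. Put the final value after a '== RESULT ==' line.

Trace the traversal:
N0 x:[-5,32] y:[17,31] z:[14,30] -> hit [17,30], descend [4, 27]
  N4 x:[5,32] y:[77/3,31] z:[14,57/2] -> hit [77/3,57/2], descend [8, 12]
    N8 x:[5,14] y:[77/3,88/3] z:[16,57/2] -> miss, prune
    N12 x:[21,32] y:[26,31] z:[14,55/2] -> hit [26,55/2], descend [18, 36]
      N18 x:[21,32] y:[80/3,91/3] z:[19,55/2] -> hit [80/3,55/2], descend [24, 33]
        N24 x:[21,22] y:[88/3,91/3] z:[53/2,55/2] -> miss, prune
        N33 x:[29,32] y:[80/3,91/3] z:[19,47/2] -> miss, prune
      N36 x:[21,27] y:[26,31] z:[14,41/2] -> miss, prune
  N27 x:[-5,30] y:[17,25] z:[31/2,30] -> hit [17,25], descend [2, 22]
    N2 x:[-5,30] y:[71/3,25] z:[24,27] -> hit [24,25], descend [32, 34]
      N32 x:[-5,-3] y:[24,25] z:[49/2,51/2] -> miss, prune
      N34 x:[24,30] y:[71/3,74/3] z:[24,27] -> hit [24,74/3] leaf, test {P3@t=24}
    N22 x:[8,28] y:[17,68/3] z:[31/2,30] -> hit [17,68/3], descend [11, 38]
      N11 x:[12,26] y:[17,68/3] z:[31/2,39/2] -> hit [17,39/2], descend [5, 20]
        N5 x:[12,26] y:[21,68/3] z:[31/2,39/2] -> miss, prune
        N20 x:[15,18] y:[17,52/3] z:[17,18] -> hit [17,52/3] leaf, test {P11@t=17}
      N38 x:[8,28] y:[52/3,65/3] z:[45/2,30] -> miss, prune

Summary -> nodes [0, 4, 8, 12, 18, 24, 33, 36, 27, 2, 32, 34, 22, 11, 5, 20, 38]; box-tests=17; leaf-entries=2; first=P11

== RESULT ==
[0, 4, 8, 12, 18, 24, 33, 36, 27, 2, 32, 34, 22, 11, 5, 20, 38]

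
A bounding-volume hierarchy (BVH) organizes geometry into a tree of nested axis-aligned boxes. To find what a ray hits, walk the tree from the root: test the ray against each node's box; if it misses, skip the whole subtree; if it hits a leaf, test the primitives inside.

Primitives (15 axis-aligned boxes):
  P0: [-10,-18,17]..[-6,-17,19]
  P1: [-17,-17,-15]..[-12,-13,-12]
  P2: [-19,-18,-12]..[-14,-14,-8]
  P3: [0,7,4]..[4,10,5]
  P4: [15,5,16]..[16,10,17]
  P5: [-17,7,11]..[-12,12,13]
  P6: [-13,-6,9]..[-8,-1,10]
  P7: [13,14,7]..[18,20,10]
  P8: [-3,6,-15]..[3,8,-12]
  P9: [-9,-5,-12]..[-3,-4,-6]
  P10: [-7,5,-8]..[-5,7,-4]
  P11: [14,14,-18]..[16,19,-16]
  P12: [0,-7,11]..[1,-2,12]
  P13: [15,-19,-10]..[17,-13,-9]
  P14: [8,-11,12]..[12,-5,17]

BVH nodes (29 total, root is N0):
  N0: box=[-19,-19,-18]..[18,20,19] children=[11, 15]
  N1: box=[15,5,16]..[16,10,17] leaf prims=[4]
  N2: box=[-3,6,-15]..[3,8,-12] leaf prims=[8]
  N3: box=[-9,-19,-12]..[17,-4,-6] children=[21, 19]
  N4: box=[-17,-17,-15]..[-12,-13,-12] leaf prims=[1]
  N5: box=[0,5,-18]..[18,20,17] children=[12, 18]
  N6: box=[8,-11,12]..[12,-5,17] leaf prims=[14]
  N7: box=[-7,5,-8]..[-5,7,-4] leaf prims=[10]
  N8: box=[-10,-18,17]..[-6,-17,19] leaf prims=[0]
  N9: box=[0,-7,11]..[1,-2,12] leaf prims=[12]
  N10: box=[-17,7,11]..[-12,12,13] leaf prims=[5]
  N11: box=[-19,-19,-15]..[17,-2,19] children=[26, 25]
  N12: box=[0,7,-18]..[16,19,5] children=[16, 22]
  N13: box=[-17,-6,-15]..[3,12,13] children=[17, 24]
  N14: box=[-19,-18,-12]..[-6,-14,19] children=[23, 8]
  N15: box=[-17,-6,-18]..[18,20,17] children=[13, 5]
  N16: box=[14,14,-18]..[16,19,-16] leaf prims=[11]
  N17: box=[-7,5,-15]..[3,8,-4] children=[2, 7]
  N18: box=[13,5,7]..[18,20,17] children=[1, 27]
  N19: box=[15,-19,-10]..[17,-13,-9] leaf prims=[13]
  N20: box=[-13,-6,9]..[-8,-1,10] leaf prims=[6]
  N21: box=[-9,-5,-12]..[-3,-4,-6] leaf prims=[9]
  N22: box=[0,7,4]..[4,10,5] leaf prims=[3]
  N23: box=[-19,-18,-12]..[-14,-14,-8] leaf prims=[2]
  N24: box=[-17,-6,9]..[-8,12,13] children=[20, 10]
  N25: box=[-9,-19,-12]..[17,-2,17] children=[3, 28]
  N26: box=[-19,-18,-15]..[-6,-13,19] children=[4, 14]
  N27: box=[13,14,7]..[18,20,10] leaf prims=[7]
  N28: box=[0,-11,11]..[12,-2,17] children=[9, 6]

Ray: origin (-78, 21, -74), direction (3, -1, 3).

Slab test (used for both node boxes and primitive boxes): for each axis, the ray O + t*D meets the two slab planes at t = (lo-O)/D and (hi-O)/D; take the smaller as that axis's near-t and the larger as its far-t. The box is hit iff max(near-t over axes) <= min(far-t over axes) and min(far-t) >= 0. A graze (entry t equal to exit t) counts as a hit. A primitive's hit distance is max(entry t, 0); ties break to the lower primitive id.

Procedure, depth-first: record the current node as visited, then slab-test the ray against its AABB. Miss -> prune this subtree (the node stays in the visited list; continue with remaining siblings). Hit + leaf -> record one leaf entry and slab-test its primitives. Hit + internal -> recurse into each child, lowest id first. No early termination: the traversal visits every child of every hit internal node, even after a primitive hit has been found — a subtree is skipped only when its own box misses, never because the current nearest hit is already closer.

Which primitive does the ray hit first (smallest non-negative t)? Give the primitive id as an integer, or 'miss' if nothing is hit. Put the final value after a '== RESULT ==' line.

Traverse from the root:
N0 x:[59/3,32] y:[1,40] z:[56/3,31] -> hit [59/3,31], descend [11, 15]
  N11 x:[59/3,95/3] y:[23,40] z:[59/3,31] -> hit [23,31], descend [25, 26]
    N25 x:[23,95/3] y:[23,40] z:[62/3,91/3] -> hit [23,91/3], descend [3, 28]
      N3 x:[23,95/3] y:[25,40] z:[62/3,68/3] -> miss, prune
      N28 x:[26,30] y:[23,32] z:[85/3,91/3] -> hit [85/3,30], descend [6, 9]
        N6 x:[86/3,30] y:[26,32] z:[86/3,91/3] -> hit [86/3,30] leaf, test {P14@t=86/3}
        N9 x:[26,79/3] y:[23,28] z:[85/3,86/3] -> miss, prune
    N26 x:[59/3,24] y:[34,39] z:[59/3,31] -> miss, prune
  N15 x:[61/3,32] y:[1,27] z:[56/3,91/3] -> hit [61/3,27], descend [5, 13]
    N5 x:[26,32] y:[1,16] z:[56/3,91/3] -> miss, prune
    N13 x:[61/3,27] y:[9,27] z:[59/3,29] -> hit [61/3,27], descend [17, 24]
      N17 x:[71/3,27] y:[13,16] z:[59/3,70/3] -> miss, prune
      N24 x:[61/3,70/3] y:[9,27] z:[83/3,29] -> miss, prune

order=[0, 11, 25, 3, 28, 6, 9, 26, 15, 5, 13, 17, 24]  |boxes|=13  |leaves|=1  hit=P14

== RESULT ==
14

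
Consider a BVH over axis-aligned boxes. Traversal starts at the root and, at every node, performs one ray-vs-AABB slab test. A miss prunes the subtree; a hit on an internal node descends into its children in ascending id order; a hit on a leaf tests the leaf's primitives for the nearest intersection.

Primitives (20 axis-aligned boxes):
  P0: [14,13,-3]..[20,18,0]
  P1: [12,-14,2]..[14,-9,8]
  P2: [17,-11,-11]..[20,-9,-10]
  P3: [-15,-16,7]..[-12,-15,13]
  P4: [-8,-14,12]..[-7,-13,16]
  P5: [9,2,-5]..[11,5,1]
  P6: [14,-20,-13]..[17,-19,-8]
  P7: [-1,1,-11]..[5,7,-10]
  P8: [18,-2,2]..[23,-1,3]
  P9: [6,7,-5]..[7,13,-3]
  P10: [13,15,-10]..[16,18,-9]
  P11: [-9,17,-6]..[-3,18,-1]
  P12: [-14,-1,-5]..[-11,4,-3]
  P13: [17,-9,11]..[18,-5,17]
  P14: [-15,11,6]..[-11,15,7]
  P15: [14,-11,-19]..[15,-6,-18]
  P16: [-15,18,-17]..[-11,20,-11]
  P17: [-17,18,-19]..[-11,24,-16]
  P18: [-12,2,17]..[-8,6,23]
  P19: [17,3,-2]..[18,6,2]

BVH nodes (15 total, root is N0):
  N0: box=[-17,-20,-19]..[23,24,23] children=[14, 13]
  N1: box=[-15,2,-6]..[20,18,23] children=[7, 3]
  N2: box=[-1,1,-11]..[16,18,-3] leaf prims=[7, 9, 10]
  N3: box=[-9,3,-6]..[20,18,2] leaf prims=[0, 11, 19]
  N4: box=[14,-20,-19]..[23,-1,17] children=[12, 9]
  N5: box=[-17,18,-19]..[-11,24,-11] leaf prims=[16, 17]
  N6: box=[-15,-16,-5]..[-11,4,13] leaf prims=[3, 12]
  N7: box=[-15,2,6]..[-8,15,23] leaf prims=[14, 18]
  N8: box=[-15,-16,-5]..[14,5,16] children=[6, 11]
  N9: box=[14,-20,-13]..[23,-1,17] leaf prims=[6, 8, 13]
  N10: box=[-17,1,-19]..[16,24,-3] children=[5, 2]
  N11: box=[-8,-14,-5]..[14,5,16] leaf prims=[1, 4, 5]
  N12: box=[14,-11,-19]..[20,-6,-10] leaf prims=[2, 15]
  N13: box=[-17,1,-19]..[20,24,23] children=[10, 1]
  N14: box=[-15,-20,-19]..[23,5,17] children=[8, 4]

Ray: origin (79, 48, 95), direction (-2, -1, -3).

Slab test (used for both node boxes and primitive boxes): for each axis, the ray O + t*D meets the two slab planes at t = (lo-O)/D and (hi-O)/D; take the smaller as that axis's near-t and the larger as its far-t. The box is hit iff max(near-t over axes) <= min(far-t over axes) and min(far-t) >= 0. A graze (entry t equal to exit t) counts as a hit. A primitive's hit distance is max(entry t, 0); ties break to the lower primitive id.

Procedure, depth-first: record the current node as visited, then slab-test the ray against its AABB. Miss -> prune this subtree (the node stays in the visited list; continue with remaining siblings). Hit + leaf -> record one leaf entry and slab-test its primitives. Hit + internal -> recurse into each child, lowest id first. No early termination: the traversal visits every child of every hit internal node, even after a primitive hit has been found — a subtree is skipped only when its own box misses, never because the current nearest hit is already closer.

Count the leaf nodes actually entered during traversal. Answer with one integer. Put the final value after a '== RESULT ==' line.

Trace the traversal:
N0 x:[28,48] y:[24,68] z:[24,38] -> hit [28,38], descend [13, 14]
  N13 x:[59/2,48] y:[24,47] z:[24,38] -> hit [59/2,38], descend [1, 10]
    N1 x:[59/2,47] y:[30,46] z:[24,101/3] -> hit [30,101/3], descend [3, 7]
      N3 x:[59/2,44] y:[30,45] z:[31,101/3] -> hit [31,101/3] leaf, test {P0@t=95/3, P11(miss), P19(miss)}
      N7 x:[87/2,47] y:[33,46] z:[24,89/3] -> miss, prune
    N10 x:[63/2,48] y:[24,47] z:[98/3,38] -> hit [98/3,38], descend [2, 5]
      N2 x:[63/2,40] y:[30,47] z:[98/3,106/3] -> hit [98/3,106/3] leaf, test {P7(miss), P9(miss), P10(miss)}
      N5 x:[45,48] y:[24,30] z:[106/3,38] -> miss, prune
  N14 x:[28,47] y:[43,68] z:[26,38] -> miss, prune

Summary -> nodes [0, 13, 1, 3, 7, 10, 2, 5, 14]; box-tests=9; leaf-entries=2; first=P0

== RESULT ==
2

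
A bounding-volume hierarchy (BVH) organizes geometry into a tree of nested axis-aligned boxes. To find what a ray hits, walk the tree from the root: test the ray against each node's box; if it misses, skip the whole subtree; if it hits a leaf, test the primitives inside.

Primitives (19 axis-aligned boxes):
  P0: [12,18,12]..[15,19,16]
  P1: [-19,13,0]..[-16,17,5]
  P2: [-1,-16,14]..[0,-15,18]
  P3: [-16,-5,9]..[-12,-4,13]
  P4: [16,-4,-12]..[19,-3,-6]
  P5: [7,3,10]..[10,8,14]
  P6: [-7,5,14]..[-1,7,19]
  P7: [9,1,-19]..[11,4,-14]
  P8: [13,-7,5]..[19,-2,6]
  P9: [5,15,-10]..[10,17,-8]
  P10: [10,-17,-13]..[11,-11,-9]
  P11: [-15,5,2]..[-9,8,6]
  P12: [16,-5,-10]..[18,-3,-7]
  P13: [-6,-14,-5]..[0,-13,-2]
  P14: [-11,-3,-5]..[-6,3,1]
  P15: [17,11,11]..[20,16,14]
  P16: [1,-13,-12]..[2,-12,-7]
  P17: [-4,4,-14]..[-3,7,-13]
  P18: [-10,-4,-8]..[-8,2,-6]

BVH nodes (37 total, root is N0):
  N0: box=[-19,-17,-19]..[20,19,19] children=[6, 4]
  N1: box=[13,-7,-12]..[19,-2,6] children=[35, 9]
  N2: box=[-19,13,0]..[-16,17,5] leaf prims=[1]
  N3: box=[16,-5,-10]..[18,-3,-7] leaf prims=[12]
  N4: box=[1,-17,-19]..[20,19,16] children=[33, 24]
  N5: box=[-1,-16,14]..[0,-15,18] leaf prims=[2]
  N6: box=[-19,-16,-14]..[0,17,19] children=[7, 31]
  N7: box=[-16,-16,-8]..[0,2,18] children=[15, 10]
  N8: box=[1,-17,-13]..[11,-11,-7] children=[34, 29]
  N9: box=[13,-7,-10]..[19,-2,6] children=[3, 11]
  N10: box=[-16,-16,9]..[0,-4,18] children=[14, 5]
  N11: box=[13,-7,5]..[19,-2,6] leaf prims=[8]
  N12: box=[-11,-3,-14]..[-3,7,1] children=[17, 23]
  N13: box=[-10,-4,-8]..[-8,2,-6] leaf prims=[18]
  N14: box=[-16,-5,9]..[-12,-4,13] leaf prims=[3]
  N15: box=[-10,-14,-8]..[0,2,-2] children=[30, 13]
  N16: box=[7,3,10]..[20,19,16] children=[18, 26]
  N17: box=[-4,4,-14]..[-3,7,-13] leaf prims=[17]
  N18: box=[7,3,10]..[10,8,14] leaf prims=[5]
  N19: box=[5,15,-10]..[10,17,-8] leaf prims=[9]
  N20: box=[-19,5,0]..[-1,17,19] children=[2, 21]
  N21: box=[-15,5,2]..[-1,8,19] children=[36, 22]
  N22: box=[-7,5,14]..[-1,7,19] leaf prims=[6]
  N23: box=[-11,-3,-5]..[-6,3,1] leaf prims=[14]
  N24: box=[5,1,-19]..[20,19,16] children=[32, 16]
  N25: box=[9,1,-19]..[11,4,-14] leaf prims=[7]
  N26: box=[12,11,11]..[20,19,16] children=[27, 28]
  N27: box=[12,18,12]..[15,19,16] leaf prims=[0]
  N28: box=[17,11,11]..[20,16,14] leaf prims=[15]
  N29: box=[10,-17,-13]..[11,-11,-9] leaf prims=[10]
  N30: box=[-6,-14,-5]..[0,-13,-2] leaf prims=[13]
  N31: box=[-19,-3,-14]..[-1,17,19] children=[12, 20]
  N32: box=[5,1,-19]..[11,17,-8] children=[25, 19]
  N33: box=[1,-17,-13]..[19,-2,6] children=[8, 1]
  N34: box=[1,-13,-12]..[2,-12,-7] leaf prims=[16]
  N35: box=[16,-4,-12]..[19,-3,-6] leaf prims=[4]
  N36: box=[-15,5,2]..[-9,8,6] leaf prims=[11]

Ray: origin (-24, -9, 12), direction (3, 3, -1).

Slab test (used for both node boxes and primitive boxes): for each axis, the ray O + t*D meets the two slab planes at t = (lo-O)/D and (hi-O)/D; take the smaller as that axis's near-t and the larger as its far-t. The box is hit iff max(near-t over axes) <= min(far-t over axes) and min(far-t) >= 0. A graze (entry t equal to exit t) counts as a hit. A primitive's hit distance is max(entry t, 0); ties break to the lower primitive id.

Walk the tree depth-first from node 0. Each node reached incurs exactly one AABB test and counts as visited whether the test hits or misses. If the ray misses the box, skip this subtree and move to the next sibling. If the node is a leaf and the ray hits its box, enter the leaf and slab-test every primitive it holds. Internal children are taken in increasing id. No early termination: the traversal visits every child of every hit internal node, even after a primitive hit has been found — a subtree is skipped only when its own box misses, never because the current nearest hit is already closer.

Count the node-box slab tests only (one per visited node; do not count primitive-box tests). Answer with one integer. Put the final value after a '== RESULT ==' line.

Walk:
N0 x:[5/3,44/3] y:[-8/3,28/3] z:[-7,31] -> hit [5/3,28/3], descend [4, 6]
  N4 x:[25/3,44/3] y:[-8/3,28/3] z:[-4,31] -> hit [25/3,28/3], descend [24, 33]
    N24 x:[29/3,44/3] y:[10/3,28/3] z:[-4,31] -> miss, prune
    N33 x:[25/3,43/3] y:[-8/3,7/3] z:[6,25] -> miss, prune
  N6 x:[5/3,8] y:[-7/3,26/3] z:[-7,26] -> hit [5/3,8], descend [7, 31]
    N7 x:[8/3,8] y:[-7/3,11/3] z:[-6,20] -> hit [8/3,11/3], descend [10, 15]
      N10 x:[8/3,8] y:[-7/3,5/3] z:[-6,3] -> miss, prune
      N15 x:[14/3,8] y:[-5/3,11/3] z:[14,20] -> miss, prune
    N31 x:[5/3,23/3] y:[2,26/3] z:[-7,26] -> hit [2,23/3], descend [12, 20]
      N12 x:[13/3,7] y:[2,16/3] z:[11,26] -> miss, prune
      N20 x:[5/3,23/3] y:[14/3,26/3] z:[-7,12] -> hit [14/3,23/3], descend [2, 21]
        N2 x:[5/3,8/3] y:[22/3,26/3] z:[7,12] -> miss, prune
        N21 x:[3,23/3] y:[14/3,17/3] z:[-7,10] -> hit [14/3,17/3], descend [22, 36]
          N22 x:[17/3,23/3] y:[14/3,16/3] z:[-7,-2] -> miss, prune
          N36 x:[3,5] y:[14/3,17/3] z:[6,10] -> miss, prune

Summary -> nodes [0, 4, 24, 33, 6, 7, 10, 15, 31, 12, 20, 2, 21, 22, 36]; box-tests=15; leaf-entries=0; first=miss

== RESULT ==
15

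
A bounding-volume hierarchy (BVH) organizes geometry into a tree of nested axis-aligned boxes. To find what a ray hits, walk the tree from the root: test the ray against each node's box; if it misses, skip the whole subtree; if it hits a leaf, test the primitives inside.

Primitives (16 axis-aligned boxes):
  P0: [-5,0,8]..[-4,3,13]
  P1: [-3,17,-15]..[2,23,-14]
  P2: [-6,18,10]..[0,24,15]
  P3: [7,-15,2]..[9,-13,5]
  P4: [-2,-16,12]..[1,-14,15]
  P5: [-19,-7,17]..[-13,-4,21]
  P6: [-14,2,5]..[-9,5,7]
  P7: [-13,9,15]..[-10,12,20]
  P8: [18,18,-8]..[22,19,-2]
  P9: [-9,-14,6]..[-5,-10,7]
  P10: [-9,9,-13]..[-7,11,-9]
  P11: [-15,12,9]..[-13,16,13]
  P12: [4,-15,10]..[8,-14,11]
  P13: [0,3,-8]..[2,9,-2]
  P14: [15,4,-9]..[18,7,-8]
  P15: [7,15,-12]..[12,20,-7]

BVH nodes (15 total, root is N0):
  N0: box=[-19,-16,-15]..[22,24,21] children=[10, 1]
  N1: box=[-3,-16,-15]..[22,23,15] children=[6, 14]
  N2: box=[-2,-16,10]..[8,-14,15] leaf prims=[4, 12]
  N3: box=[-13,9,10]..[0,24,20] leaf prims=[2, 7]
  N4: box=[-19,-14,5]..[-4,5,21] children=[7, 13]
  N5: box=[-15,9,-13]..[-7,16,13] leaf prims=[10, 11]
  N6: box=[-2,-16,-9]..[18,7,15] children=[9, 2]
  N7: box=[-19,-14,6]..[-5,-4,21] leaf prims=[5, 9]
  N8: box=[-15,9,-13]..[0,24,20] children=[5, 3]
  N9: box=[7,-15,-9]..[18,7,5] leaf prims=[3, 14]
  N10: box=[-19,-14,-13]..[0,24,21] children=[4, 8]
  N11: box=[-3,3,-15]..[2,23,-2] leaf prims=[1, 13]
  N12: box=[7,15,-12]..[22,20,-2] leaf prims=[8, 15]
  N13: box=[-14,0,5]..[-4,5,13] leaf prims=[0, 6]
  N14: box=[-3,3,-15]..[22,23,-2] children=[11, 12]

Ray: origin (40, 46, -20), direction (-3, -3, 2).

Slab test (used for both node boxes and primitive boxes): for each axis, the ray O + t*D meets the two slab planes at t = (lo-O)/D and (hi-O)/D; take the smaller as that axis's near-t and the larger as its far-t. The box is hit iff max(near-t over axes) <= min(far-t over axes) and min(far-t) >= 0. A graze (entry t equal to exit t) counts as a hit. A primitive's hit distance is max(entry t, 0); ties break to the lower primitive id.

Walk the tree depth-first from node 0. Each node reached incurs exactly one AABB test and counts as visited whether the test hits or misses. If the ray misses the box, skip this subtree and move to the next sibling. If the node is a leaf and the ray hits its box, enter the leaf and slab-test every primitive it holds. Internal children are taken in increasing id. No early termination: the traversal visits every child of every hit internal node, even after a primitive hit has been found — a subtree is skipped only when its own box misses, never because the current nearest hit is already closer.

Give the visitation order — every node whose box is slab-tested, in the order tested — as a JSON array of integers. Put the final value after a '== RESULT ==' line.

Walk:
N0 x:[6,59/3] y:[22/3,62/3] z:[5/2,41/2] -> hit [22/3,59/3], descend [1, 10]
  N1 x:[6,43/3] y:[23/3,62/3] z:[5/2,35/2] -> hit [23/3,43/3], descend [6, 14]
    N6 x:[22/3,14] y:[13,62/3] z:[11/2,35/2] -> hit [13,14], descend [2, 9]
      N2 x:[32/3,14] y:[20,62/3] z:[15,35/2] -> miss, prune
      N9 x:[22/3,11] y:[13,61/3] z:[11/2,25/2] -> miss, prune
    N14 x:[6,43/3] y:[23/3,43/3] z:[5/2,9] -> hit [23/3,9], descend [11, 12]
      N11 x:[38/3,43/3] y:[23/3,43/3] z:[5/2,9] -> miss, prune
      N12 x:[6,11] y:[26/3,31/3] z:[4,9] -> hit [26/3,9] leaf, test {P8(miss), P15(miss)}
  N10 x:[40/3,59/3] y:[22/3,20] z:[7/2,41/2] -> hit [40/3,59/3], descend [4, 8]
    N4 x:[44/3,59/3] y:[41/3,20] z:[25/2,41/2] -> hit [44/3,59/3], descend [7, 13]
      N7 x:[15,59/3] y:[50/3,20] z:[13,41/2] -> hit [50/3,59/3] leaf, test {P5(miss), P9(miss)}
      N13 x:[44/3,18] y:[41/3,46/3] z:[25/2,33/2] -> hit [44/3,46/3] leaf, test {P0@t=44/3, P6(miss)}
    N8 x:[40/3,55/3] y:[22/3,37/3] z:[7/2,20] -> miss, prune

order=[0, 1, 6, 2, 9, 14, 11, 12, 10, 4, 7, 13, 8]  |boxes|=13  |leaves|=3  hit=P0

== RESULT ==
[0, 1, 6, 2, 9, 14, 11, 12, 10, 4, 7, 13, 8]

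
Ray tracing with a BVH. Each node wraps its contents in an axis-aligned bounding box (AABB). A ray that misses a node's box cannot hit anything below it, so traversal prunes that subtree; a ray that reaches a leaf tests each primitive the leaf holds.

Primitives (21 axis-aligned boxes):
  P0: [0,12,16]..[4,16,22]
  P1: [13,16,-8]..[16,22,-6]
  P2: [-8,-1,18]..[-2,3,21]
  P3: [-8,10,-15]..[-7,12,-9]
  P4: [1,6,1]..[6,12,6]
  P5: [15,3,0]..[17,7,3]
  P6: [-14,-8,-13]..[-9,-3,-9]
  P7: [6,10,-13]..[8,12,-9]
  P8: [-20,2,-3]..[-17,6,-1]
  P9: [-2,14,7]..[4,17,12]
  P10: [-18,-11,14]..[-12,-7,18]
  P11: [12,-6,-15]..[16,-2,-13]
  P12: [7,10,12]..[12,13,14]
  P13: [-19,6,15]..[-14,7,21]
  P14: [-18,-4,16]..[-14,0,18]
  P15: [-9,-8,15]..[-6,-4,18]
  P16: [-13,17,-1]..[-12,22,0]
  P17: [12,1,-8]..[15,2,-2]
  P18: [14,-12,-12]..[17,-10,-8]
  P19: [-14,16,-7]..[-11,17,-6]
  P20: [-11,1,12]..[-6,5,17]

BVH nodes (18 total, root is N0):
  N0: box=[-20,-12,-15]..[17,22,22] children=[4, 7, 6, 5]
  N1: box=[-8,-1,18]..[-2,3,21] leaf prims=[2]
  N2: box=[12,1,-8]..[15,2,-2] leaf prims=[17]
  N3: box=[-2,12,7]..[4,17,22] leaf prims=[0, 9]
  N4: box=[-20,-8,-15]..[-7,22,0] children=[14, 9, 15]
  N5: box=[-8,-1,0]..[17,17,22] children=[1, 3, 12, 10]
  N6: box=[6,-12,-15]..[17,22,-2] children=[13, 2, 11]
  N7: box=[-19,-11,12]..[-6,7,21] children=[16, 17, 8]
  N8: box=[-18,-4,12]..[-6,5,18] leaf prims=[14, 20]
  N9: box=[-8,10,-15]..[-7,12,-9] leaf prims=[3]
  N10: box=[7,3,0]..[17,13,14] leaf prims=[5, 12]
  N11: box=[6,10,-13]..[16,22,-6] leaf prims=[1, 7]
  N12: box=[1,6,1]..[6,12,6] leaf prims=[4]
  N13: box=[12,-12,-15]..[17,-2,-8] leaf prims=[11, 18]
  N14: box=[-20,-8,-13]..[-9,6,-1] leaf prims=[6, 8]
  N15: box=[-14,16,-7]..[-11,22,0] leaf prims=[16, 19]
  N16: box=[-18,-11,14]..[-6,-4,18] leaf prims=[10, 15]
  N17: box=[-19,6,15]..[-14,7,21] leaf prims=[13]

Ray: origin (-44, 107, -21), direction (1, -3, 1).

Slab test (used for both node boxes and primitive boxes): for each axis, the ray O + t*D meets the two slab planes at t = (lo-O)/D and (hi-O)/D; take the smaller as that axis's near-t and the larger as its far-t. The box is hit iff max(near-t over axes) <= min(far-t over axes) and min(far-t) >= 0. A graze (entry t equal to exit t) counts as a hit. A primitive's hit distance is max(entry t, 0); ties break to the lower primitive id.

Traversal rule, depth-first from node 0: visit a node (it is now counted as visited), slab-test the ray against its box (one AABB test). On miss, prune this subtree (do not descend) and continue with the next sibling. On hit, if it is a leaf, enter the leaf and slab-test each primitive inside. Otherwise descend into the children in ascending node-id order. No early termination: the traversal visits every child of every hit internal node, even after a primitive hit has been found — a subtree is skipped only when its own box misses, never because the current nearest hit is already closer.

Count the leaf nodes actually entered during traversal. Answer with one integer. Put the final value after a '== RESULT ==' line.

Traverse from the root:
N0 x:[24,61] y:[85/3,119/3] z:[6,43] -> hit [85/3,119/3], descend [4, 5, 6, 7]
  N4 x:[24,37] y:[85/3,115/3] z:[6,21] -> miss, prune
  N5 x:[36,61] y:[30,36] z:[21,43] -> hit [36,36], descend [1, 3, 10, 12]
    N1 x:[36,42] y:[104/3,36] z:[39,42] -> miss, prune
    N3 x:[42,48] y:[30,95/3] z:[28,43] -> miss, prune
    N10 x:[51,61] y:[94/3,104/3] z:[21,35] -> miss, prune
    N12 x:[45,50] y:[95/3,101/3] z:[22,27] -> miss, prune
  N6 x:[50,61] y:[85/3,119/3] z:[6,19] -> miss, prune
  N7 x:[25,38] y:[100/3,118/3] z:[33,42] -> hit [100/3,38], descend [8, 16, 17]
    N8 x:[26,38] y:[34,37] z:[33,39] -> hit [34,37] leaf, test {P14(miss), P20@t=34}
    N16 x:[26,38] y:[37,118/3] z:[35,39] -> hit [37,38] leaf, test {P10(miss), P15@t=37}
    N17 x:[25,30] y:[100/3,101/3] z:[36,42] -> miss, prune

order=[0, 4, 5, 1, 3, 10, 12, 6, 7, 8, 16, 17]  |boxes|=12  |leaves|=2  hit=P20

== RESULT ==
2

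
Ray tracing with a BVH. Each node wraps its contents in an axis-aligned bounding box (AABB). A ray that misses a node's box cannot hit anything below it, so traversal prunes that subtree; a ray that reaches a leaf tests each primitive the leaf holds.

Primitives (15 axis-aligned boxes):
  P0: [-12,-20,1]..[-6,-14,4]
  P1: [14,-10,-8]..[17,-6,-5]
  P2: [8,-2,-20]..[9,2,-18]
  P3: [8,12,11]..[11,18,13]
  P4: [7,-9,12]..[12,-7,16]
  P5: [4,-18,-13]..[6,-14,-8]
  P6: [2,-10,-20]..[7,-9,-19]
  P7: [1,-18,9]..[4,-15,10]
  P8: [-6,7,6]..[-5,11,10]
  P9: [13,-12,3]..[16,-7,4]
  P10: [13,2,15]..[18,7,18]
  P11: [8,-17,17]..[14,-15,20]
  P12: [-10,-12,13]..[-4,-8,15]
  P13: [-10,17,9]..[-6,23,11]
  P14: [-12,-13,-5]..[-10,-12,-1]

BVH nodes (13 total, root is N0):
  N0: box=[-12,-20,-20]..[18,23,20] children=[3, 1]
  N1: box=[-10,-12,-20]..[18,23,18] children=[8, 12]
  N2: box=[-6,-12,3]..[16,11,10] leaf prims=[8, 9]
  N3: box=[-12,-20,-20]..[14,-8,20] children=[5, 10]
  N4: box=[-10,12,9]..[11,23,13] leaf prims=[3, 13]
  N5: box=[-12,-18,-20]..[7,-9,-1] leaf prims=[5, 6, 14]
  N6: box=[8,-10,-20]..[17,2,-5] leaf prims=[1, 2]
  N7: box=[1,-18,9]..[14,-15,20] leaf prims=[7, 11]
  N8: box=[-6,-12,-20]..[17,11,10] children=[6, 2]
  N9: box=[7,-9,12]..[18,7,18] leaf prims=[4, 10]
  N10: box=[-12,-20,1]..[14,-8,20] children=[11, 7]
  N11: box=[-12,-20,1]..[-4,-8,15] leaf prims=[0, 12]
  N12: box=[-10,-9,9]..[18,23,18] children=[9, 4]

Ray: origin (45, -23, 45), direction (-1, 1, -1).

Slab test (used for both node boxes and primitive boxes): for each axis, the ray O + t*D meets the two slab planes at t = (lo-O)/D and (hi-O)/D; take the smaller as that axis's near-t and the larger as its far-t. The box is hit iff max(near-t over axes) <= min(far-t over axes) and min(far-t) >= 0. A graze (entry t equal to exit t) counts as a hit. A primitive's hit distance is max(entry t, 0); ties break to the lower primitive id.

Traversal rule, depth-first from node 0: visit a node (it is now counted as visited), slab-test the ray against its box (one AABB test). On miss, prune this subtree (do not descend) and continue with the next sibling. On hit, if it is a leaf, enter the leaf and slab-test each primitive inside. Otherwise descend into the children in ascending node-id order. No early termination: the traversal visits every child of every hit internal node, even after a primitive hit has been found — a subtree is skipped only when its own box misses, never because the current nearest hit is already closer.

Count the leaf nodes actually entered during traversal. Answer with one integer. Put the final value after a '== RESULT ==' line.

Trace the traversal:
N0 x:[27,57] y:[3,46] z:[25,65] -> hit [27,46], descend [1, 3]
  N1 x:[27,55] y:[11,46] z:[27,65] -> hit [27,46], descend [8, 12]
    N8 x:[28,51] y:[11,34] z:[35,65] -> miss, prune
    N12 x:[27,55] y:[14,46] z:[27,36] -> hit [27,36], descend [4, 9]
      N4 x:[34,55] y:[35,46] z:[32,36] -> hit [35,36] leaf, test {P3(miss), P13(miss)}
      N9 x:[27,38] y:[14,30] z:[27,33] -> hit [27,30] leaf, test {P4(miss), P10@t=27}
  N3 x:[31,57] y:[3,15] z:[25,65] -> miss, prune

Visited [0, 1, 8, 12, 4, 9, 3]. Tests: 7 box, 2 leaf. Nearest: P10.

== RESULT ==
2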